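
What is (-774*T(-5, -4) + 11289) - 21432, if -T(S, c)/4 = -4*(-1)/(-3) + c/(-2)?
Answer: -8079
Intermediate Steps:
T(S, c) = 16/3 + 2*c (T(S, c) = -4*(-4*(-1)/(-3) + c/(-2)) = -4*(4*(-⅓) + c*(-½)) = -4*(-4/3 - c/2) = 16/3 + 2*c)
(-774*T(-5, -4) + 11289) - 21432 = (-774*(16/3 + 2*(-4)) + 11289) - 21432 = (-774*(16/3 - 8) + 11289) - 21432 = (-774*(-8/3) + 11289) - 21432 = (2064 + 11289) - 21432 = 13353 - 21432 = -8079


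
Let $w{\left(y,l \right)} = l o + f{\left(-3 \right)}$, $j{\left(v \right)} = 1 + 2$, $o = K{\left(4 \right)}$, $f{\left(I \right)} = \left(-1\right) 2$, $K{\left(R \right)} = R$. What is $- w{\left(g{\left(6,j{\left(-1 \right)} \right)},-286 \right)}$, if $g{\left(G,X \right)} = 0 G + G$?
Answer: $1146$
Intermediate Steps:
$f{\left(I \right)} = -2$
$o = 4$
$j{\left(v \right)} = 3$
$g{\left(G,X \right)} = G$ ($g{\left(G,X \right)} = 0 + G = G$)
$w{\left(y,l \right)} = -2 + 4 l$ ($w{\left(y,l \right)} = l 4 - 2 = 4 l - 2 = -2 + 4 l$)
$- w{\left(g{\left(6,j{\left(-1 \right)} \right)},-286 \right)} = - (-2 + 4 \left(-286\right)) = - (-2 - 1144) = \left(-1\right) \left(-1146\right) = 1146$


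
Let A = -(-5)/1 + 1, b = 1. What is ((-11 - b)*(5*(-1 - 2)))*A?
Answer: 1080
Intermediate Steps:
A = 6 (A = -(-5) + 1 = -1*(-5) + 1 = 5 + 1 = 6)
((-11 - b)*(5*(-1 - 2)))*A = ((-11 - 1*1)*(5*(-1 - 2)))*6 = ((-11 - 1)*(5*(-3)))*6 = -12*(-15)*6 = 180*6 = 1080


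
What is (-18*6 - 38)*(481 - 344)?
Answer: -20002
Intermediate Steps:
(-18*6 - 38)*(481 - 344) = (-108 - 38)*137 = -146*137 = -20002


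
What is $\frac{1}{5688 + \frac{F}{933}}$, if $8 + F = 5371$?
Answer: $\frac{933}{5312267} \approx 0.00017563$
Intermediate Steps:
$F = 5363$ ($F = -8 + 5371 = 5363$)
$\frac{1}{5688 + \frac{F}{933}} = \frac{1}{5688 + \frac{5363}{933}} = \frac{1}{\frac{5312267}{933}} = \frac{933}{5312267}$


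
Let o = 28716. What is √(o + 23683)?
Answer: √52399 ≈ 228.91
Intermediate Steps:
√(o + 23683) = √(28716 + 23683) = √52399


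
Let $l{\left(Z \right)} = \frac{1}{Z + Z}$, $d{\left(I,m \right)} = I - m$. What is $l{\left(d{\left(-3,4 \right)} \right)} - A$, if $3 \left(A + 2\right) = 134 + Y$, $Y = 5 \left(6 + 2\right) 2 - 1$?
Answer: $- \frac{967}{14} \approx -69.071$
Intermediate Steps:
$Y = 79$ ($Y = 5 \cdot 8 \cdot 2 - 1 = 40 \cdot 2 - 1 = 80 - 1 = 79$)
$l{\left(Z \right)} = \frac{1}{2 Z}$
$A = 69$ ($A = -2 + \frac{134 + 79}{3} = -2 + \frac{1}{3} \cdot 213 = -2 + 71 = 69$)
$l{\left(d{\left(-3,4 \right)} \right)} - A = \frac{1}{2 \left(-3 - 4\right)} - 69 = \frac{1}{2 \left(-7\right)} - 69 = \frac{1}{2} \left(- \frac{1}{7}\right) - 69 = - \frac{1}{14} - 69 = - \frac{967}{14}$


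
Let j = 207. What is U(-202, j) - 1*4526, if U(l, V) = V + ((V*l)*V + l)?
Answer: -8660019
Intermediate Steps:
U(l, V) = V + l + l*V**2 (U(l, V) = V + (l*V**2 + l) = V + (l + l*V**2) = V + l + l*V**2)
U(-202, j) - 1*4526 = (207 - 202 - 202*207**2) - 1*4526 = (207 - 202 - 202*42849) - 4526 = (207 - 202 - 8655498) - 4526 = -8655493 - 4526 = -8660019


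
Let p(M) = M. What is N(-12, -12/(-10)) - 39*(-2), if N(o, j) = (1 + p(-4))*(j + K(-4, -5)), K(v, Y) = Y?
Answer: 447/5 ≈ 89.400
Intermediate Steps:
N(o, j) = 15 - 3*j (N(o, j) = (1 - 4)*(j - 5) = -3*(-5 + j) = 15 - 3*j)
N(-12, -12/(-10)) - 39*(-2) = (15 - (-36)/(-10)) - 39*(-2) = (15 - (-36)*(-1)/10) + 78 = (15 - 3*6/5) + 78 = (15 - 18/5) + 78 = 57/5 + 78 = 447/5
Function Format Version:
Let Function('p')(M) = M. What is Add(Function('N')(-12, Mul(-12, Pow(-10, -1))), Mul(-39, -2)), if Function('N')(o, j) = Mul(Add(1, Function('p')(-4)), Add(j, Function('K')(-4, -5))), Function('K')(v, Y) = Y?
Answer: Rational(447, 5) ≈ 89.400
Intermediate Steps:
Function('N')(o, j) = Add(15, Mul(-3, j)) (Function('N')(o, j) = Mul(Add(1, -4), Add(j, -5)) = Mul(-3, Add(-5, j)) = Add(15, Mul(-3, j)))
Add(Function('N')(-12, Mul(-12, Pow(-10, -1))), Mul(-39, -2)) = Add(Add(15, Mul(-3, Mul(-12, Pow(-10, -1)))), Mul(-39, -2)) = Add(Add(15, Mul(-3, Mul(-12, Rational(-1, 10)))), 78) = Add(Add(15, Mul(-3, Rational(6, 5))), 78) = Add(Add(15, Rational(-18, 5)), 78) = Add(Rational(57, 5), 78) = Rational(447, 5)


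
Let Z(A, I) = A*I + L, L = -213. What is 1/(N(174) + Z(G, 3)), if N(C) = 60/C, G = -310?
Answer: -29/33137 ≈ -0.00087515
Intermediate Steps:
Z(A, I) = -213 + A*I (Z(A, I) = A*I - 213 = -213 + A*I)
1/(N(174) + Z(G, 3)) = 1/(60/174 + (-213 - 310*3)) = 1/(60*(1/174) + (-213 - 930)) = 1/(10/29 - 1143) = 1/(-33137/29) = -29/33137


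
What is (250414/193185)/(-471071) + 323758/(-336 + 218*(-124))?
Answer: -14731615844547841/1245296698931340 ≈ -11.830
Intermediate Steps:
(250414/193185)/(-471071) + 323758/(-336 + 218*(-124)) = (250414*(1/193185))*(-1/471071) + 323758/(-336 - 27032) = (250414/193185)*(-1/471071) + 323758/(-27368) = -250414/91003851135 + 323758*(-1/27368) = -250414/91003851135 - 161879/13684 = -14731615844547841/1245296698931340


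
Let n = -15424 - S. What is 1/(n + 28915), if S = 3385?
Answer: 1/10106 ≈ 9.8951e-5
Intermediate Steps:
n = -18809 (n = -15424 - 1*3385 = -15424 - 3385 = -18809)
1/(n + 28915) = 1/(-18809 + 28915) = 1/10106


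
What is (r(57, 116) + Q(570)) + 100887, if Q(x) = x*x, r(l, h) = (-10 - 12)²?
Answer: 426271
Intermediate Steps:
r(l, h) = 484 (r(l, h) = (-22)² = 484)
Q(x) = x²
(r(57, 116) + Q(570)) + 100887 = (484 + 570²) + 100887 = (484 + 324900) + 100887 = 325384 + 100887 = 426271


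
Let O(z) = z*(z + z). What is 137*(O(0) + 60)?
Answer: 8220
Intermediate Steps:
O(z) = 2*z**2 (O(z) = z*(2*z) = 2*z**2)
137*(O(0) + 60) = 137*(2*0**2 + 60) = 137*(2*0 + 60) = 137*(0 + 60) = 137*60 = 8220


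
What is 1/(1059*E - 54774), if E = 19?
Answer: -1/34653 ≈ -2.8858e-5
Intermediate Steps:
1/(1059*E - 54774) = 1/(1059*19 - 54774) = 1/(20121 - 54774) = 1/(-34653) = -1/34653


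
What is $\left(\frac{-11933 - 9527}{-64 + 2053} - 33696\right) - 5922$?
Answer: $- \frac{78821662}{1989} \approx -39629.0$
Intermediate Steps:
$\left(\frac{-11933 - 9527}{-64 + 2053} - 33696\right) - 5922 = \left(- \frac{21460}{1989} - 33696\right) - 5922 = - \frac{67042804}{1989} - 5922 = - \frac{78821662}{1989}$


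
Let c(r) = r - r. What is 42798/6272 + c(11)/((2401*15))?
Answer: 3057/448 ≈ 6.8237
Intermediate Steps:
c(r) = 0
42798/6272 + c(11)/((2401*15)) = 42798/6272 + 0/((2401*15)) = 42798*(1/6272) + 0/36015 = 3057/448 + 0*(1/36015) = 3057/448 + 0 = 3057/448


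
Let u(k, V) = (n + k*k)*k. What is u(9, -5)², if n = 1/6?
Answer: 2134521/4 ≈ 5.3363e+5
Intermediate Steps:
n = ⅙ ≈ 0.16667
u(k, V) = k*(⅙ + k²) (u(k, V) = (⅙ + k*k)*k = (⅙ + k²)*k = k*(⅙ + k²))
u(9, -5)² = (9³ + (⅙)*9)² = (729 + 3/2)² = (1461/2)² = 2134521/4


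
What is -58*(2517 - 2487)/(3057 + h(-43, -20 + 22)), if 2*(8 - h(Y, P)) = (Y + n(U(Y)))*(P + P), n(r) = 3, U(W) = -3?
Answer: -348/629 ≈ -0.55326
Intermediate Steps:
h(Y, P) = 8 - P*(3 + Y) (h(Y, P) = 8 - (Y + 3)*(P + P)/2 = 8 - (3 + Y)*2*P/2 = 8 - P*(3 + Y))
-58*(2517 - 2487)/(3057 + h(-43, -20 + 22)) = -58*(2517 - 2487)/(3057 + (8 - 3*(-20 + 22) - 1*(-20 + 22)*(-43))) = -1740/(3057 + (8 - 3*2 - 1*2*(-43))) = -1740/(3057 + (8 - 6 + 86)) = -1740/(3057 + 88) = -1740/3145 = -58*6/629 = -348/629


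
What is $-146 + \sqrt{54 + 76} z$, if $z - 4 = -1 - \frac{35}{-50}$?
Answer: $-146 + \frac{37 \sqrt{130}}{10} \approx -103.81$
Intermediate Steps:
$z = \frac{37}{10}$ ($z = 4 - \left(1 + \frac{35}{-50}\right) = 4 - \left(1 + 35 \left(- \frac{1}{50}\right)\right) = 4 - \frac{3}{10} = \frac{37}{10} \approx 3.7$)
$-146 + \sqrt{54 + 76} z = -146 + \sqrt{54 + 76} \cdot \frac{37}{10} = -146 + \sqrt{130} \cdot \frac{37}{10} = -146 + \frac{37 \sqrt{130}}{10}$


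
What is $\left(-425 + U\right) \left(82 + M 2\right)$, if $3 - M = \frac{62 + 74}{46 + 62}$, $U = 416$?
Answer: $- \frac{2308}{3} \approx -769.33$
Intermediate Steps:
$M = \frac{47}{27}$ ($M = 3 - \frac{62 + 74}{46 + 62} = 3 - \frac{136}{108} = 3 - 136 \cdot \frac{1}{108} = 3 - \frac{34}{27} = \frac{47}{27} \approx 1.7407$)
$\left(-425 + U\right) \left(82 + M 2\right) = \left(-425 + 416\right) \left(82 + \frac{47}{27} \cdot 2\right) = - 9 \left(82 + \frac{94}{27}\right) = \left(-9\right) \frac{2308}{27} = - \frac{2308}{3}$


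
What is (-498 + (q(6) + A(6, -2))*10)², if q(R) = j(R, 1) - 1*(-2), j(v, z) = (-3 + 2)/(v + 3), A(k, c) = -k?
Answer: 23541904/81 ≈ 2.9064e+5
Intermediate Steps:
j(v, z) = -1/(3 + v)
q(R) = 2 - 1/(3 + R) (q(R) = -1/(3 + R) - 1*(-2) = -1/(3 + R) + 2 = 2 - 1/(3 + R))
(-498 + (q(6) + A(6, -2))*10)² = (-498 + ((5 + 2*6)/(3 + 6) - 1*6)*10)² = (-498 + ((5 + 12)/9 - 6)*10)² = (-498 + ((⅑)*17 - 6)*10)² = (-498 + (17/9 - 6)*10)² = (-498 - 37/9*10)² = (-498 - 370/9)² = (-4852/9)² = 23541904/81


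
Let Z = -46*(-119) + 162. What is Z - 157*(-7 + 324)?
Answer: -44133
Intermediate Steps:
Z = 5636 (Z = 5474 + 162 = 5636)
Z - 157*(-7 + 324) = 5636 - 157*(-7 + 324) = 5636 - 157*317 = 5636 - 1*49769 = 5636 - 49769 = -44133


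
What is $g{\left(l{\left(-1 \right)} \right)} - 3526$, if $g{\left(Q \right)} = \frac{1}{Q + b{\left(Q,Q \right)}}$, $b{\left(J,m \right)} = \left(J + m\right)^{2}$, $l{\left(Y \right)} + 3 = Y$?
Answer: $- \frac{211559}{60} \approx -3526.0$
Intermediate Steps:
$l{\left(Y \right)} = -3 + Y$
$g{\left(Q \right)} = \frac{1}{Q + 4 Q^{2}}$ ($g{\left(Q \right)} = \frac{1}{Q + \left(Q + Q\right)^{2}} = \frac{1}{Q + \left(2 Q\right)^{2}} = \frac{1}{Q + 4 Q^{2}}$)
$g{\left(l{\left(-1 \right)} \right)} - 3526 = \frac{1}{\left(-3 - 1\right) \left(1 + 4 \left(-3 - 1\right)\right)} - 3526 = \frac{1}{\left(-4\right) \left(1 + 4 \left(-4\right)\right)} - 3526 = - \frac{1}{4 \left(1 - 16\right)} - 3526 = - \frac{1}{4 \left(-15\right)} - 3526 = \left(- \frac{1}{4}\right) \left(- \frac{1}{15}\right) - 3526 = \frac{1}{60} - 3526 = - \frac{211559}{60}$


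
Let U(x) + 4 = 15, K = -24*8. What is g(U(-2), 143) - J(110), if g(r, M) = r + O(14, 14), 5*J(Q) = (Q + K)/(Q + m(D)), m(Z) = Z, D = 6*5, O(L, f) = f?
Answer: 8791/350 ≈ 25.117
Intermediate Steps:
K = -192
D = 30
U(x) = 11 (U(x) = -4 + 15 = 11)
J(Q) = (-192 + Q)/(5*(30 + Q)) (J(Q) = ((Q - 192)/(Q + 30))/5 = ((-192 + Q)/(30 + Q))/5 = (-192 + Q)/(5*(30 + Q)))
g(r, M) = 14 + r (g(r, M) = r + 14 = 14 + r)
g(U(-2), 143) - J(110) = (14 + 11) - (-192 + 110)/(5*(30 + 110)) = 25 - (-82)/(5*140) = 25 - 1*(-41/350) = 25 + 41/350 = 8791/350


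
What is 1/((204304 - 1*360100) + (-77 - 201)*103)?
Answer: -1/184430 ≈ -5.4221e-6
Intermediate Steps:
1/((204304 - 1*360100) + (-77 - 201)*103) = 1/((204304 - 360100) - 278*103) = 1/(-155796 - 28634) = 1/(-184430) = -1/184430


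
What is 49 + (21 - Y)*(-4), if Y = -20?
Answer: -115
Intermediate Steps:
49 + (21 - Y)*(-4) = 49 + (21 - 1*(-20))*(-4) = 49 + (21 + 20)*(-4) = 49 + 41*(-4) = 49 - 164 = -115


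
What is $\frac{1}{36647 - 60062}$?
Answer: $- \frac{1}{23415} \approx -4.2708 \cdot 10^{-5}$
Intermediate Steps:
$\frac{1}{36647 - 60062} = \frac{1}{-23415} = - \frac{1}{23415}$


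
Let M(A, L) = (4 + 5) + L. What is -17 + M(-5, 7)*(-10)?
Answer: -177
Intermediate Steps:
M(A, L) = 9 + L
-17 + M(-5, 7)*(-10) = -17 + (9 + 7)*(-10) = -17 + 16*(-10) = -17 - 160 = -177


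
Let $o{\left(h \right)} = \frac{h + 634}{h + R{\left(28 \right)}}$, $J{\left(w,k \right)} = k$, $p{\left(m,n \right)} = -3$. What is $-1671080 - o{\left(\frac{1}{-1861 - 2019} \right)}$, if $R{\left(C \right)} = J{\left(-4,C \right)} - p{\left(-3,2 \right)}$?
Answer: $- \frac{66999430413}{40093} \approx -1.6711 \cdot 10^{6}$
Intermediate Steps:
$R{\left(C \right)} = 3 + C$ ($R{\left(C \right)} = C - -3 = C + 3 = 3 + C$)
$o{\left(h \right)} = \frac{634 + h}{31 + h}$ ($o{\left(h \right)} = \frac{h + 634}{h + \left(3 + 28\right)} = \frac{634 + h}{h + 31} = \frac{634 + h}{31 + h}$)
$-1671080 - o{\left(\frac{1}{-1861 - 2019} \right)} = -1671080 - \frac{634 + \frac{1}{-1861 - 2019}}{31 + \frac{1}{-1861 - 2019}} = -1671080 - \frac{634 + \frac{1}{-3880}}{31 + \frac{1}{-3880}} = -1671080 - \frac{634 - \frac{1}{3880}}{31 - \frac{1}{3880}} = -1671080 - \frac{1}{\frac{120279}{3880}} \cdot \frac{2459919}{3880} = -1671080 - \frac{3880}{120279} \cdot \frac{2459919}{3880} = -1671080 - \frac{819973}{40093} = - \frac{66999430413}{40093}$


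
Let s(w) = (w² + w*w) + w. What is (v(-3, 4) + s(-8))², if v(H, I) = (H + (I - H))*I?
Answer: 18496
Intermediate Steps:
s(w) = w + 2*w² (s(w) = (w² + w²) + w = 2*w² + w = w + 2*w²)
v(H, I) = I² (v(H, I) = I*I = I²)
(v(-3, 4) + s(-8))² = (4² - 8*(1 + 2*(-8)))² = (16 - 8*(1 - 16))² = (16 - 8*(-15))² = (16 + 120)² = 136² = 18496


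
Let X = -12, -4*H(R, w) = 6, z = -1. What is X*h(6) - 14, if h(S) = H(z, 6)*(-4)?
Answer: -86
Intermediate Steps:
H(R, w) = -3/2 (H(R, w) = -¼*6 = -3/2)
h(S) = 6 (h(S) = -3/2*(-4) = 6)
X*h(6) - 14 = -12*6 - 14 = -72 - 14 = -86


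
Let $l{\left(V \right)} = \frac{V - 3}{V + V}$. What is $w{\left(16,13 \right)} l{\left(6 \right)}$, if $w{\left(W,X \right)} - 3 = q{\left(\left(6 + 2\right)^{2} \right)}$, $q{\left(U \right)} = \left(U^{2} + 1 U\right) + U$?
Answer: $\frac{4227}{4} \approx 1056.8$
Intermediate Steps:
$l{\left(V \right)} = \frac{-3 + V}{2 V}$
$q{\left(U \right)} = U^{2} + 2 U$ ($q{\left(U \right)} = \left(U^{2} + U\right) + U = \left(U + U^{2}\right) + U = U^{2} + 2 U$)
$w{\left(W,X \right)} = 4227$ ($w{\left(W,X \right)} = 3 + \left(6 + 2\right)^{2} \left(2 + \left(6 + 2\right)^{2}\right) = 3 + 8^{2} \left(2 + 8^{2}\right) = 3 + 64 \left(2 + 64\right) = 3 + 64 \cdot 66 = 3 + 4224 = 4227$)
$w{\left(16,13 \right)} l{\left(6 \right)} = 4227 \frac{-3 + 6}{2 \cdot 6} = 4227 \cdot \frac{1}{2} \cdot \frac{1}{6} \cdot 3 = 4227 \cdot \frac{1}{4} = \frac{4227}{4}$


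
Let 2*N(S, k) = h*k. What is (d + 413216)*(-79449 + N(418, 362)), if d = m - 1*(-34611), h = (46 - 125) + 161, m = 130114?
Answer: -37339034187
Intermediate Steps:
h = 82 (h = -79 + 161 = 82)
d = 164725 (d = 130114 - 1*(-34611) = 130114 + 34611 = 164725)
N(S, k) = 41*k (N(S, k) = (82*k)/2 = 41*k)
(d + 413216)*(-79449 + N(418, 362)) = (164725 + 413216)*(-79449 + 41*362) = 577941*(-79449 + 14842) = 577941*(-64607) = -37339034187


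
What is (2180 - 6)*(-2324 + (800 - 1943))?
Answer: -7537258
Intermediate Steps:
(2180 - 6)*(-2324 + (800 - 1943)) = 2174*(-2324 - 1143) = 2174*(-3467) = -7537258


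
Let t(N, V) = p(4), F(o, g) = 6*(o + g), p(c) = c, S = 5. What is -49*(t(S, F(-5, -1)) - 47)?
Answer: 2107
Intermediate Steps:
F(o, g) = 6*g + 6*o (F(o, g) = 6*(g + o) = 6*g + 6*o)
t(N, V) = 4
-49*(t(S, F(-5, -1)) - 47) = -49*(4 - 47) = -49*(-43) = 2107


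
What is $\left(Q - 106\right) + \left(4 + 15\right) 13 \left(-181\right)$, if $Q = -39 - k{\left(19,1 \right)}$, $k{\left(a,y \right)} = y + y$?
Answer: $-44854$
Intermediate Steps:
$k{\left(a,y \right)} = 2 y$
$Q = -41$ ($Q = -39 - 2 \cdot 1 = -39 - 2 = -41$)
$\left(Q - 106\right) + \left(4 + 15\right) 13 \left(-181\right) = \left(-41 - 106\right) + \left(4 + 15\right) 13 \left(-181\right) = -147 + 19 \cdot 13 \left(-181\right) = -147 + 247 \left(-181\right) = -147 - 44707 = -44854$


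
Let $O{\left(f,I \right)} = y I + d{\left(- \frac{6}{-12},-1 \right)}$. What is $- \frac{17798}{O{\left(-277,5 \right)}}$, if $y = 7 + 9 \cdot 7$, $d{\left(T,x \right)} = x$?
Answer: $- \frac{17798}{349} \approx -50.997$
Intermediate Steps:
$y = 70$ ($y = 7 + 63 = 70$)
$O{\left(f,I \right)} = -1 + 70 I$ ($O{\left(f,I \right)} = 70 I - 1 = -1 + 70 I$)
$- \frac{17798}{O{\left(-277,5 \right)}} = - \frac{17798}{-1 + 70 \cdot 5} = - \frac{17798}{-1 + 350} = - \frac{17798}{349}$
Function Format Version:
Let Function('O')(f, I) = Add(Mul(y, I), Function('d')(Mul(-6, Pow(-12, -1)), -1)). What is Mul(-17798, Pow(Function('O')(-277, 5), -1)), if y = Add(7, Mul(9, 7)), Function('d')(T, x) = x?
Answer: Rational(-17798, 349) ≈ -50.997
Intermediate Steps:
y = 70 (y = Add(7, 63) = 70)
Function('O')(f, I) = Add(-1, Mul(70, I)) (Function('O')(f, I) = Add(Mul(70, I), -1) = Add(-1, Mul(70, I)))
Mul(-17798, Pow(Function('O')(-277, 5), -1)) = Mul(-17798, Pow(Add(-1, Mul(70, 5)), -1)) = Mul(-17798, Pow(Add(-1, 350), -1)) = Mul(-17798, Pow(349, -1)) = Mul(-17798, Rational(1, 349)) = Rational(-17798, 349)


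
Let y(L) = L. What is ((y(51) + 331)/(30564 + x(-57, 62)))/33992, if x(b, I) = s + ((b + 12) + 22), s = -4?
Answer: 191/519006852 ≈ 3.6801e-7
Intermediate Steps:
x(b, I) = 30 + b (x(b, I) = -4 + ((b + 12) + 22) = -4 + ((12 + b) + 22) = -4 + (34 + b) = 30 + b)
((y(51) + 331)/(30564 + x(-57, 62)))/33992 = ((51 + 331)/(30564 + (30 - 57)))/33992 = (382/(30564 - 27))*(1/33992) = (382/30537)*(1/33992) = 191/519006852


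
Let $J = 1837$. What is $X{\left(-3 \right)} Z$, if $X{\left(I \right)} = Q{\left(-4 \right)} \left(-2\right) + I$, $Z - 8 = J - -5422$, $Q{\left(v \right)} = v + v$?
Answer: $94471$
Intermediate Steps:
$Q{\left(v \right)} = 2 v$
$Z = 7267$ ($Z = 8 + \left(1837 - -5422\right) = 8 + \left(1837 + 5422\right) = 8 + 7259 = 7267$)
$X{\left(I \right)} = 16 + I$ ($X{\left(I \right)} = 2 \left(-4\right) \left(-2\right) + I = \left(-8\right) \left(-2\right) + I = 16 + I$)
$X{\left(-3 \right)} Z = \left(16 - 3\right) 7267 = 13 \cdot 7267 = 94471$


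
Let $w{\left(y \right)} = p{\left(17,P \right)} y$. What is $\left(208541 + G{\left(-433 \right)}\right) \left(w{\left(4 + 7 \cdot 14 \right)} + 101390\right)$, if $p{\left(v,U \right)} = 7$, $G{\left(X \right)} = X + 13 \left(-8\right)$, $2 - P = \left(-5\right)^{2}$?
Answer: $21238040416$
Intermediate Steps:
$P = -23$ ($P = 2 - \left(-5\right)^{2} = 2 - 25 = -23$)
$G{\left(X \right)} = -104 + X$ ($G{\left(X \right)} = X - 104 = -104 + X$)
$w{\left(y \right)} = 7 y$
$\left(208541 + G{\left(-433 \right)}\right) \left(w{\left(4 + 7 \cdot 14 \right)} + 101390\right) = \left(208541 - 537\right) \left(7 \left(4 + 7 \cdot 14\right) + 101390\right) = \left(208541 - 537\right) \left(7 \left(4 + 98\right) + 101390\right) = 208004 \left(7 \cdot 102 + 101390\right) = 208004 \left(714 + 101390\right) = 208004 \cdot 102104 = 21238040416$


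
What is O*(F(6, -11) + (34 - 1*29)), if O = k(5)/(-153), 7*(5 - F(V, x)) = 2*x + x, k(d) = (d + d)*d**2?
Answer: -25750/1071 ≈ -24.043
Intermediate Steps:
k(d) = 2*d**3 (k(d) = (2*d)*d**2 = 2*d**3)
F(V, x) = 5 - 3*x/7 (F(V, x) = 5 - (2*x + x)/7 = 5 - 3*x/7)
O = -250/153 (O = (2*5**3)/(-153) = (2*125)*(-1/153) = 250*(-1/153) = -250/153 ≈ -1.6340)
O*(F(6, -11) + (34 - 1*29)) = -250*((5 - 3/7*(-11)) + (34 - 1*29))/153 = -250*((5 + 33/7) + (34 - 29))/153 = -250*(68/7 + 5)/153 = -250/153*103/7 = -25750/1071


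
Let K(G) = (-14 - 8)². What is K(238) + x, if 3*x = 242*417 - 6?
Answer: 34120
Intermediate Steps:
x = 33636 (x = (242*417 - 6)/3 = (100914 - 6)/3 = (⅓)*100908 = 33636)
K(G) = 484 (K(G) = (-22)² = 484)
K(238) + x = 484 + 33636 = 34120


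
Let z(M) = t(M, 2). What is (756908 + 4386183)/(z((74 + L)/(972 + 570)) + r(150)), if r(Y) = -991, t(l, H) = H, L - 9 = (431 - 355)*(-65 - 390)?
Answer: -5143091/989 ≈ -5200.3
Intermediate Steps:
L = -34571 (L = 9 + (431 - 355)*(-65 - 390) = 9 + 76*(-455) = 9 - 34580 = -34571)
z(M) = 2
(756908 + 4386183)/(z((74 + L)/(972 + 570)) + r(150)) = (756908 + 4386183)/(2 - 991) = 5143091/(-989) = 5143091*(-1/989) = -5143091/989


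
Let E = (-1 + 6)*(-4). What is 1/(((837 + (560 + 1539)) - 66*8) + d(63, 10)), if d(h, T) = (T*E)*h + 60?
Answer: -1/10132 ≈ -9.8697e-5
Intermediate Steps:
E = -20 (E = 5*(-4) = -20)
d(h, T) = 60 - 20*T*h (d(h, T) = (T*(-20))*h + 60 = (-20*T)*h + 60 = -20*T*h + 60 = 60 - 20*T*h)
1/(((837 + (560 + 1539)) - 66*8) + d(63, 10)) = 1/(((837 + (560 + 1539)) - 66*8) + (60 - 20*10*63)) = 1/(((837 + 2099) - 528) + (60 - 12600)) = 1/((2936 - 528) - 12540) = 1/(2408 - 12540) = 1/(-10132) = -1/10132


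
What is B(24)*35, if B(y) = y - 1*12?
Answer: 420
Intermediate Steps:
B(y) = -12 + y (B(y) = y - 12 = -12 + y)
B(24)*35 = (-12 + 24)*35 = 12*35 = 420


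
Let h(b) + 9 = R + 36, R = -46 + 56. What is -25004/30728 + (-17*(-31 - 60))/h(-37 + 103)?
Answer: 11652767/284234 ≈ 40.997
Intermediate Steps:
R = 10
h(b) = 37 (h(b) = -9 + (10 + 36) = -9 + 46 = 37)
-25004/30728 + (-17*(-31 - 60))/h(-37 + 103) = -25004/30728 - 17*(-31 - 60)/37 = -25004*1/30728 - 17*(-91)*(1/37) = -6251/7682 + 1547*(1/37) = -6251/7682 + 1547/37 = 11652767/284234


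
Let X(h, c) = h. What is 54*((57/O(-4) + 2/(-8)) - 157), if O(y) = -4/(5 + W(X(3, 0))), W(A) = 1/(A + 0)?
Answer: -25191/2 ≈ -12596.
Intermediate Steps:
W(A) = 1/A
O(y) = -¾ (O(y) = -4/(5 + 1/3) = -4/(5 + ⅓) = -4/16/3 = -4*3/16 = -¾)
54*((57/O(-4) + 2/(-8)) - 157) = 54*((57/(-¾) + 2/(-8)) - 157) = 54*((57*(-4/3) + 2*(-⅛)) - 157) = 54*((-76 - ¼) - 157) = 54*(-305/4 - 157) = 54*(-933/4) = -25191/2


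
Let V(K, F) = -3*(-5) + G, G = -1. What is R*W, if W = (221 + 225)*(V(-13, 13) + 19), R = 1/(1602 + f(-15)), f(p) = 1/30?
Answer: 441540/48061 ≈ 9.1871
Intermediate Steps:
f(p) = 1/30
V(K, F) = 14 (V(K, F) = -3*(-5) - 1 = 15 - 1 = 14)
R = 30/48061 (R = 1/(1602 + 1/30) = 1/(48061/30) = 30/48061 ≈ 0.00062421)
W = 14718 (W = (221 + 225)*(14 + 19) = 446*33 = 14718)
R*W = (30/48061)*14718 = 441540/48061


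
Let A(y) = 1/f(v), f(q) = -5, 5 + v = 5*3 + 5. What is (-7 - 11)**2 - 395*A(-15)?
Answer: 403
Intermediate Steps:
v = 15 (v = -5 + (5*3 + 5) = -5 + (15 + 5) = -5 + 20 = 15)
A(y) = -1/5 (A(y) = 1/(-5) = -1/5)
(-7 - 11)**2 - 395*A(-15) = (-7 - 11)**2 - 395*(-1/5) = (-18)**2 + 79 = 324 + 79 = 403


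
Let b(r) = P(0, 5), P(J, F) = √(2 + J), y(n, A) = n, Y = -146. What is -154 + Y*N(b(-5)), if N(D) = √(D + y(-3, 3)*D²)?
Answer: -154 - 146*2^(¼)*√(1 - 3*√2) ≈ -154.0 - 312.65*I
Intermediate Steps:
b(r) = √2 (b(r) = √(2 + 0) = √2)
N(D) = √(D - 3*D²)
-154 + Y*N(b(-5)) = -154 - 146*2^(¼)*√(1 - 3*√2)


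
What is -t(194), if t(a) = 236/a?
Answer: -118/97 ≈ -1.2165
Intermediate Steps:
-t(194) = -236/194 = -1*118/97 = -118/97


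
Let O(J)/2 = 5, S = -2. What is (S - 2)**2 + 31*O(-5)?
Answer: 326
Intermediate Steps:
O(J) = 10 (O(J) = 2*5 = 10)
(S - 2)**2 + 31*O(-5) = (-2 - 2)**2 + 31*10 = (-4)**2 + 310 = 16 + 310 = 326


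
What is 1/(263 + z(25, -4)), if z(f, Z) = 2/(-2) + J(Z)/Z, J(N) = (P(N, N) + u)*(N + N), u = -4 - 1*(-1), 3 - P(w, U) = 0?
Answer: 1/262 ≈ 0.0038168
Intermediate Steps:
P(w, U) = 3 (P(w, U) = 3 - 1*0 = 3 + 0 = 3)
u = -3 (u = -4 + 1 = -3)
J(N) = 0 (J(N) = (3 - 3)*(N + N) = 0*(2*N) = 0)
z(f, Z) = -1 (z(f, Z) = 2/(-2) + 0/Z = 2*(-½) + 0 = -1 + 0 = -1)
1/(263 + z(25, -4)) = 1/(263 - 1) = 1/262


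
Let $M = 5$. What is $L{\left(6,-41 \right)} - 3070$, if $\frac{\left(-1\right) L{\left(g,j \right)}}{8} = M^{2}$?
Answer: $-3270$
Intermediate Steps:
$L{\left(g,j \right)} = -200$ ($L{\left(g,j \right)} = - 8 \cdot 5^{2} = \left(-8\right) 25 = -200$)
$L{\left(6,-41 \right)} - 3070 = -200 - 3070 = -3270$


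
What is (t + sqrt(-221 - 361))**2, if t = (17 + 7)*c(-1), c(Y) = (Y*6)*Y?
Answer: (144 + I*sqrt(582))**2 ≈ 20154.0 + 6947.9*I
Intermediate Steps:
c(Y) = 6*Y**2 (c(Y) = (6*Y)*Y = 6*Y**2)
t = 144 (t = (17 + 7)*(6*(-1)**2) = 24*(6*1) = 24*6 = 144)
(t + sqrt(-221 - 361))**2 = (144 + sqrt(-221 - 361))**2 = (144 + sqrt(-582))**2 = (144 + I*sqrt(582))**2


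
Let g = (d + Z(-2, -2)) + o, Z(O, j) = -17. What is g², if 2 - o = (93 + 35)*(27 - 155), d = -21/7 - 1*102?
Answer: 264517696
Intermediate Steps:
d = -105 (d = (⅐)*(-21) - 102 = -3 - 102 = -105)
o = 16386 (o = 2 - (93 + 35)*(27 - 155) = 2 - 128*(-128) = 2 - 1*(-16384) = 2 + 16384 = 16386)
g = 16264 (g = (-105 - 17) + 16386 = -122 + 16386 = 16264)
g² = 16264² = 264517696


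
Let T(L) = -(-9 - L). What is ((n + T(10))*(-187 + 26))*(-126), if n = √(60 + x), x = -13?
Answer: 385434 + 20286*√47 ≈ 5.2451e+5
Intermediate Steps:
T(L) = 9 + L
n = √47 (n = √(60 - 13) = √47 ≈ 6.8557)
((n + T(10))*(-187 + 26))*(-126) = ((√47 + (9 + 10))*(-187 + 26))*(-126) = ((√47 + 19)*(-161))*(-126) = ((19 + √47)*(-161))*(-126) = (-3059 - 161*√47)*(-126) = 385434 + 20286*√47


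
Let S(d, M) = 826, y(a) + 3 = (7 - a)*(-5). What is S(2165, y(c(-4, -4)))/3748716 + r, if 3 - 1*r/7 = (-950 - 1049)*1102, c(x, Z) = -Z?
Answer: 28903175788319/1874358 ≈ 1.5420e+7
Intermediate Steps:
y(a) = -38 + 5*a (y(a) = -3 + (7 - a)*(-5) = -3 + (-35 + 5*a) = -38 + 5*a)
r = 15420307 (r = 21 - 7*(-950 - 1049)*1102 = 21 - (-13993)*1102 = 21 - 7*(-2202898) = 21 + 15420286 = 15420307)
S(2165, y(c(-4, -4)))/3748716 + r = 826/3748716 + 15420307 = 826*(1/3748716) + 15420307 = 413/1874358 + 15420307 = 28903175788319/1874358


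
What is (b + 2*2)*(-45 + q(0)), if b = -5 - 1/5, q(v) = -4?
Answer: 294/5 ≈ 58.800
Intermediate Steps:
b = -26/5 (b = -5 - 1*⅕ = -5 - ⅕ = -26/5 ≈ -5.2000)
(b + 2*2)*(-45 + q(0)) = (-26/5 + 2*2)*(-45 - 4) = (-26/5 + 4)*(-49) = -6/5*(-49) = 294/5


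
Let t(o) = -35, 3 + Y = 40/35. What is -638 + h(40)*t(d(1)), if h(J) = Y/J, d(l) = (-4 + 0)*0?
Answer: -5091/8 ≈ -636.38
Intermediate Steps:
Y = -13/7 (Y = -3 + 40/35 = -3 + 40*(1/35) = -3 + 8/7 = -13/7 ≈ -1.8571)
d(l) = 0 (d(l) = -4*0 = 0)
h(J) = -13/(7*J)
-638 + h(40)*t(d(1)) = -638 - 13/7/40*(-35) = -638 - 13/7*1/40*(-35) = -638 - 13/280*(-35) = -638 + 13/8 = -5091/8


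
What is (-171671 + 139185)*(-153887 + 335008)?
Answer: -5883896806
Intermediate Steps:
(-171671 + 139185)*(-153887 + 335008) = -32486*181121 = -5883896806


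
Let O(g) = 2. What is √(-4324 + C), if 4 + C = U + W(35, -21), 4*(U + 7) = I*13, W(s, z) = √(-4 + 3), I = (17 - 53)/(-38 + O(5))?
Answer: √(-17327 + 4*I)/2 ≈ 0.0075969 + 65.816*I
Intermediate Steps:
I = 1 (I = (17 - 53)/(-38 + 2) = -36/(-36) = -36*(-1/36) = 1)
W(s, z) = I (W(s, z) = √(-1) = I)
U = -15/4 (U = -7 + (1*13)/4 = -7 + (¼)*13 = -7 + 13/4 = -15/4 ≈ -3.7500)
C = -31/4 + I (C = -4 + (-15/4 + I) = -31/4 + I ≈ -7.75 + 1.0*I)
√(-4324 + C) = √(-4324 + (-31/4 + I)) = √(-17327/4 + I)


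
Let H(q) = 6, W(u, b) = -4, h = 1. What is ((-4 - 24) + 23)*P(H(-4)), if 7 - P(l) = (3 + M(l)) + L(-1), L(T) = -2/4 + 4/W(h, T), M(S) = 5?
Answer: -5/2 ≈ -2.5000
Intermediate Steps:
L(T) = -3/2 (L(T) = -2/4 + 4/(-4) = -2*¼ + 4*(-¼) = -½ - 1 = -3/2)
P(l) = ½ (P(l) = 7 - ((3 + 5) - 3/2) = 7 - (8 - 3/2) = 7 - 1*13/2 = 7 - 13/2 = ½)
((-4 - 24) + 23)*P(H(-4)) = ((-4 - 24) + 23)*(½) = (-28 + 23)*(½) = -5*½ = -5/2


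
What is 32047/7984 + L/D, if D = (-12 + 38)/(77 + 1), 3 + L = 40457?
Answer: 968986255/7984 ≈ 1.2137e+5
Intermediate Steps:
L = 40454 (L = -3 + 40457 = 40454)
D = 1/3 (D = 26/78 = (1/78)*26 = 1/3 ≈ 0.33333)
32047/7984 + L/D = 32047/7984 + 40454/(1/3) = 32047*(1/7984) + 40454*3 = 32047/7984 + 121362 = 968986255/7984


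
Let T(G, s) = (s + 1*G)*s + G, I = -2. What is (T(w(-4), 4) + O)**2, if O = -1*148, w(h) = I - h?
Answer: 14884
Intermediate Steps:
w(h) = -2 - h
T(G, s) = G + s*(G + s) (T(G, s) = (s + G)*s + G = (G + s)*s + G = s*(G + s) + G = G + s*(G + s))
O = -148
(T(w(-4), 4) + O)**2 = (((-2 - 1*(-4)) + 4**2 + (-2 - 1*(-4))*4) - 148)**2 = (((-2 + 4) + 16 + (-2 + 4)*4) - 148)**2 = ((2 + 16 + 2*4) - 148)**2 = ((2 + 16 + 8) - 148)**2 = (26 - 148)**2 = (-122)**2 = 14884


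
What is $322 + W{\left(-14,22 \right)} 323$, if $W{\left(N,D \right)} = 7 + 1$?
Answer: $2906$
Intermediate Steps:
$W{\left(N,D \right)} = 8$
$322 + W{\left(-14,22 \right)} 323 = 322 + 8 \cdot 323 = 322 + 2584 = 2906$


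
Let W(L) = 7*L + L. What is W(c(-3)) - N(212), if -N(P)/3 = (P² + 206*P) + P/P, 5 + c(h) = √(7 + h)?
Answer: 265827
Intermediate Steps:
c(h) = -5 + √(7 + h)
N(P) = -3 - 618*P - 3*P² (N(P) = -3*((P² + 206*P) + P/P) = -3*((P² + 206*P) + 1) = -3*(1 + P² + 206*P) = -3 - 618*P - 3*P²)
W(L) = 8*L
W(c(-3)) - N(212) = 8*(-5 + √(7 - 3)) - (-3 - 618*212 - 3*212²) = 8*(-5 + √4) - (-3 - 131016 - 3*44944) = 8*(-5 + 2) - (-3 - 131016 - 134832) = 8*(-3) - 1*(-265851) = -24 + 265851 = 265827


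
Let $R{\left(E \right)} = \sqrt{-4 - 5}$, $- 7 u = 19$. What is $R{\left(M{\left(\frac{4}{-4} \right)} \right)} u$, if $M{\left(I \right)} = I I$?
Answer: $- \frac{57 i}{7} \approx - 8.1429 i$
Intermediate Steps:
$M{\left(I \right)} = I^{2}$
$u = - \frac{19}{7}$ ($u = \left(- \frac{1}{7}\right) 19 = - \frac{19}{7} \approx -2.7143$)
$R{\left(E \right)} = 3 i$ ($R{\left(E \right)} = \sqrt{-9} = 3 i$)
$R{\left(M{\left(\frac{4}{-4} \right)} \right)} u = 3 i \left(- \frac{19}{7}\right) = - \frac{57 i}{7}$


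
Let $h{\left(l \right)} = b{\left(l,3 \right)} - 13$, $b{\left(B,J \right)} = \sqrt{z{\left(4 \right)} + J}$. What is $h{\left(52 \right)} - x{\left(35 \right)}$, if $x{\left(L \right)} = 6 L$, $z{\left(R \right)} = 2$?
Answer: $-223 + \sqrt{5} \approx -220.76$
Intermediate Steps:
$b{\left(B,J \right)} = \sqrt{2 + J}$
$h{\left(l \right)} = -13 + \sqrt{5}$ ($h{\left(l \right)} = \sqrt{2 + 3} - 13 = \sqrt{5} - 13 = -13 + \sqrt{5}$)
$h{\left(52 \right)} - x{\left(35 \right)} = \left(-13 + \sqrt{5}\right) - 6 \cdot 35 = \left(-13 + \sqrt{5}\right) - 210 = -223 + \sqrt{5}$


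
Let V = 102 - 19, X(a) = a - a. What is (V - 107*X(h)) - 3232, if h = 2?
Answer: -3149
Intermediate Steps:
X(a) = 0
V = 83
(V - 107*X(h)) - 3232 = (83 - 107*0) - 3232 = (83 + 0) - 3232 = 83 - 3232 = -3149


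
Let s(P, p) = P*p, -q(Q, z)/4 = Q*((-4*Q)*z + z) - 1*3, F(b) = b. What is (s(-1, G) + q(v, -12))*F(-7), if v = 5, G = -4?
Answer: 31808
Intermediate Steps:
q(Q, z) = 12 - 4*Q*(z - 4*Q*z) (q(Q, z) = -4*(Q*((-4*Q)*z + z) - 1*3) = -4*(Q*(-4*Q*z + z) - 3) = -4*(Q*(z - 4*Q*z) - 3) = -4*(-3 + Q*(z - 4*Q*z)) = 12 - 4*Q*(z - 4*Q*z))
(s(-1, G) + q(v, -12))*F(-7) = (-1*(-4) + (12 - 4*5*(-12) + 16*(-12)*5²))*(-7) = (4 + (12 + 240 + 16*(-12)*25))*(-7) = (4 + (12 + 240 - 4800))*(-7) = (4 - 4548)*(-7) = -4544*(-7) = 31808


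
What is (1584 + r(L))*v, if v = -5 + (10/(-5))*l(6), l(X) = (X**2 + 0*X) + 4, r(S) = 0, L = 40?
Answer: -134640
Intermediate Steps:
l(X) = 4 + X**2 (l(X) = (X**2 + 0) + 4 = X**2 + 4 = 4 + X**2)
v = -85 (v = -5 + (10/(-5))*(4 + 6**2) = -5 + (10*(-1/5))*(4 + 36) = -5 - 2*40 = -5 - 80 = -85)
(1584 + r(L))*v = (1584 + 0)*(-85) = 1584*(-85) = -134640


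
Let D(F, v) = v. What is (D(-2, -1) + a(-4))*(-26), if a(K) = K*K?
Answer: -390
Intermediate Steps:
a(K) = K**2
(D(-2, -1) + a(-4))*(-26) = (-1 + (-4)**2)*(-26) = (-1 + 16)*(-26) = 15*(-26) = -390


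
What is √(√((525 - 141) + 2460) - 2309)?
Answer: √(-2309 + 6*√79) ≈ 47.494*I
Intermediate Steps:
√(√((525 - 141) + 2460) - 2309) = √(√(384 + 2460) - 2309) = √(√2844 - 2309) = √(6*√79 - 2309) = √(-2309 + 6*√79)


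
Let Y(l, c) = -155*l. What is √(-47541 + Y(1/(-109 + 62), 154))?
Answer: 4*I*√6563174/47 ≈ 218.03*I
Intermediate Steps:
√(-47541 + Y(1/(-109 + 62), 154)) = √(-47541 - 155/(-109 + 62)) = √(-47541 - 155/(-47)) = √(-47541 - 155*(-1/47)) = √(-47541 + 155/47) = √(-2234272/47) = 4*I*√6563174/47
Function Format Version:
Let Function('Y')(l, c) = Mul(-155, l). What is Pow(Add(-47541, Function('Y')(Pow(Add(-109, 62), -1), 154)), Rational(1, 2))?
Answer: Mul(Rational(4, 47), I, Pow(6563174, Rational(1, 2))) ≈ Mul(218.03, I)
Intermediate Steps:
Pow(Add(-47541, Function('Y')(Pow(Add(-109, 62), -1), 154)), Rational(1, 2)) = Pow(Add(-47541, Mul(-155, Pow(Add(-109, 62), -1))), Rational(1, 2)) = Pow(Add(-47541, Mul(-155, Pow(-47, -1))), Rational(1, 2)) = Pow(Add(-47541, Mul(-155, Rational(-1, 47))), Rational(1, 2)) = Pow(Add(-47541, Rational(155, 47)), Rational(1, 2)) = Pow(Rational(-2234272, 47), Rational(1, 2)) = Mul(Rational(4, 47), I, Pow(6563174, Rational(1, 2)))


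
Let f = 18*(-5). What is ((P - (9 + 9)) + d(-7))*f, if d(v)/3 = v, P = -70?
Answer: 9810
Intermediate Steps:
f = -90
d(v) = 3*v
((P - (9 + 9)) + d(-7))*f = ((-70 - (9 + 9)) + 3*(-7))*(-90) = ((-70 - 1*18) - 21)*(-90) = ((-70 - 18) - 21)*(-90) = (-88 - 21)*(-90) = -109*(-90) = 9810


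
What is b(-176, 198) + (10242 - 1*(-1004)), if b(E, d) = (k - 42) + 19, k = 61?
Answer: 11284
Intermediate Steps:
b(E, d) = 38 (b(E, d) = (61 - 42) + 19 = 19 + 19 = 38)
b(-176, 198) + (10242 - 1*(-1004)) = 38 + (10242 - 1*(-1004)) = 38 + (10242 + 1004) = 38 + 11246 = 11284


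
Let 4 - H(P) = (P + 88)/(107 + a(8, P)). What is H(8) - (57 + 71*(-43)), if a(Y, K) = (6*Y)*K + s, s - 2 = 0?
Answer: 1478904/493 ≈ 2999.8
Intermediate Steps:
s = 2 (s = 2 + 0 = 2)
a(Y, K) = 2 + 6*K*Y (a(Y, K) = (6*Y)*K + 2 = 6*K*Y + 2 = 2 + 6*K*Y)
H(P) = 4 - (88 + P)/(109 + 48*P) (H(P) = 4 - (P + 88)/(107 + (2 + 6*P*8)) = 4 - (88 + P)/(107 + (2 + 48*P)) = 4 - (88 + P)/(109 + 48*P))
H(8) - (57 + 71*(-43)) = (348 + 191*8)/(109 + 48*8) - (57 + 71*(-43)) = (348 + 1528)/(109 + 384) - (57 - 3053) = 1876/493 - 1*(-2996) = (1/493)*1876 + 2996 = 1876/493 + 2996 = 1478904/493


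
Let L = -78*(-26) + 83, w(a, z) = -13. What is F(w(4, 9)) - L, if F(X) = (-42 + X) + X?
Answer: -2179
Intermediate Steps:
L = 2111 (L = 2028 + 83 = 2111)
F(X) = -42 + 2*X
F(w(4, 9)) - L = (-42 + 2*(-13)) - 1*2111 = (-42 - 26) - 2111 = -68 - 2111 = -2179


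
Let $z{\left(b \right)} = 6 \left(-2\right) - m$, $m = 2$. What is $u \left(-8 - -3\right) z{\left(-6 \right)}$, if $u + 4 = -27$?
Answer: $-2170$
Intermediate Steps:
$u = -31$ ($u = -4 - 27 = -31$)
$z{\left(b \right)} = -14$ ($z{\left(b \right)} = 6 \left(-2\right) - 2 = -12 - 2 = -14$)
$u \left(-8 - -3\right) z{\left(-6 \right)} = - 31 \left(-8 - -3\right) \left(-14\right) = - 31 \left(-8 + 3\right) \left(-14\right) = \left(-31\right) \left(-5\right) \left(-14\right) = 155 \left(-14\right) = -2170$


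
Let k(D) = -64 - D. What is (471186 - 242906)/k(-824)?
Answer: 5707/19 ≈ 300.37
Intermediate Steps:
(471186 - 242906)/k(-824) = (471186 - 242906)/(-64 - 1*(-824)) = 228280/(-64 + 824) = 228280/760 = 228280*(1/760) = 5707/19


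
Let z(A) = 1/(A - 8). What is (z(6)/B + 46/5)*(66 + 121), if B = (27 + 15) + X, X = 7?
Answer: 842061/490 ≈ 1718.5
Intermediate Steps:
z(A) = 1/(-8 + A)
B = 49 (B = (27 + 15) + 7 = 42 + 7 = 49)
(z(6)/B + 46/5)*(66 + 121) = (1/((-8 + 6)*49) + 46/5)*(66 + 121) = ((1/49)/(-2) + 46*(⅕))*187 = (-½*1/49 + 46/5)*187 = (-1/98 + 46/5)*187 = (4503/490)*187 = 842061/490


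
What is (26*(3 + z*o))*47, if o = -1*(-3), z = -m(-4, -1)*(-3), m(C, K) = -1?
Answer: -7332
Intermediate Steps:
z = -3 (z = -1*(-1)*(-3) = 1*(-3) = -3)
o = 3
(26*(3 + z*o))*47 = (26*(3 - 3*3))*47 = (26*(3 - 9))*47 = (26*(-6))*47 = -156*47 = -7332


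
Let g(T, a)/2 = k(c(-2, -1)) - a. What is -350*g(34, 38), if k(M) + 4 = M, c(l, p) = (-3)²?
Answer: 23100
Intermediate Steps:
c(l, p) = 9
k(M) = -4 + M
g(T, a) = 10 - 2*a (g(T, a) = 2*((-4 + 9) - a) = 2*(5 - a) = 10 - 2*a)
-350*g(34, 38) = -350*(10 - 2*38) = -350*(10 - 76) = -350*(-66) = 23100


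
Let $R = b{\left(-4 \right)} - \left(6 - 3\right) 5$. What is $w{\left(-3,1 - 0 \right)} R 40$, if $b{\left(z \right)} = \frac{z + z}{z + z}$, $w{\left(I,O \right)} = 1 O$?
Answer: $-560$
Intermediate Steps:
$w{\left(I,O \right)} = O$
$b{\left(z \right)} = 1$ ($b{\left(z \right)} = \frac{2 z}{2 z} = 2 z \frac{1}{2 z} = 1$)
$R = -14$ ($R = 1 - \left(6 - 3\right) 5 = 1 - 3 \cdot 5 = 1 - 15 = -14$)
$w{\left(-3,1 - 0 \right)} R 40 = \left(1 - 0\right) \left(-14\right) 40 = \left(1 + 0\right) \left(-14\right) 40 = 1 \left(-14\right) 40 = \left(-14\right) 40 = -560$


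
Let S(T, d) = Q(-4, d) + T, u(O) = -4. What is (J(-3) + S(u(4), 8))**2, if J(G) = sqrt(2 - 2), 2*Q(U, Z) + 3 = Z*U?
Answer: 1849/4 ≈ 462.25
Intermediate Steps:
Q(U, Z) = -3/2 + U*Z/2 (Q(U, Z) = -3/2 + (Z*U)/2 = -3/2 + (U*Z)/2 = -3/2 + U*Z/2)
S(T, d) = -3/2 + T - 2*d (S(T, d) = (-3/2 + (1/2)*(-4)*d) + T = (-3/2 - 2*d) + T = -3/2 + T - 2*d)
J(G) = 0 (J(G) = sqrt(0) = 0)
(J(-3) + S(u(4), 8))**2 = (0 + (-3/2 - 4 - 2*8))**2 = (0 + (-3/2 - 4 - 16))**2 = (0 - 43/2)**2 = (-43/2)**2 = 1849/4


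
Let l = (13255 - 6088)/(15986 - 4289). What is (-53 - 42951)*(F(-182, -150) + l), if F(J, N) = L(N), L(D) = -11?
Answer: 1741662000/3899 ≈ 4.4669e+5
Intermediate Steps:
l = 2389/3899 (l = 7167/11697 = 7167*(1/11697) = 2389/3899 ≈ 0.61272)
F(J, N) = -11
(-53 - 42951)*(F(-182, -150) + l) = (-53 - 42951)*(-11 + 2389/3899) = -43004*(-40500/3899) = 1741662000/3899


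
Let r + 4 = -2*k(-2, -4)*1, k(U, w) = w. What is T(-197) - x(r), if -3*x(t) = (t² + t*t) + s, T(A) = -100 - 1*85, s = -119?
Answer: -214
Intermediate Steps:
T(A) = -185 (T(A) = -100 - 85 = -185)
r = 4 (r = -4 - 2*(-4)*1 = -4 + 8*1 = -4 + 8 = 4)
x(t) = 119/3 - 2*t²/3 (x(t) = -((t² + t*t) - 119)/3 = -((t² + t²) - 119)/3 = -(2*t² - 119)/3 = -(-119 + 2*t²)/3 = 119/3 - 2*t²/3)
T(-197) - x(r) = -185 - (119/3 - ⅔*4²) = -185 - (119/3 - ⅔*16) = -185 - (119/3 - 32/3) = -185 - 1*29 = -185 - 29 = -214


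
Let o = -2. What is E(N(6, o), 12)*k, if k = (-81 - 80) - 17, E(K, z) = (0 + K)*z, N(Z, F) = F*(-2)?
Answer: -8544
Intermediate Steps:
N(Z, F) = -2*F
E(K, z) = K*z
k = -178 (k = -161 - 17 = -178)
E(N(6, o), 12)*k = (-2*(-2)*12)*(-178) = (4*12)*(-178) = 48*(-178) = -8544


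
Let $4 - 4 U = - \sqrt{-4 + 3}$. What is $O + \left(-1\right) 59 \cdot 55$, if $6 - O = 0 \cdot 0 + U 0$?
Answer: $-3239$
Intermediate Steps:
$U = 1 + \frac{i}{4}$ ($U = 1 - \frac{\left(-1\right) \sqrt{-4 + 3}}{4} = 1 - \frac{\left(-1\right) \sqrt{-1}}{4} = 1 - \frac{\left(-1\right) i}{4} = 1 + \frac{i}{4} \approx 1.0 + 0.25 i$)
$O = 6$ ($O = 6 - \left(0 \cdot 0 + \left(1 + \frac{i}{4}\right) 0\right) = 6 - \left(0 + 0\right) = 6 - 0 = 6 + 0 = 6$)
$O + \left(-1\right) 59 \cdot 55 = 6 + \left(-1\right) 59 \cdot 55 = 6 - 3245 = -3239$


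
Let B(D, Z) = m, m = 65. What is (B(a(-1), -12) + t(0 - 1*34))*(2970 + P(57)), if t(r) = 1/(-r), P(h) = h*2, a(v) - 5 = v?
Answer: 3409362/17 ≈ 2.0055e+5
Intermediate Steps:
a(v) = 5 + v
B(D, Z) = 65
P(h) = 2*h
t(r) = -1/r
(B(a(-1), -12) + t(0 - 1*34))*(2970 + P(57)) = (65 - 1/(0 - 1*34))*(2970 + 2*57) = (65 - 1/(0 - 34))*(2970 + 114) = (65 - 1/(-34))*3084 = (65 - 1*(-1/34))*3084 = (65 + 1/34)*3084 = (2211/34)*3084 = 3409362/17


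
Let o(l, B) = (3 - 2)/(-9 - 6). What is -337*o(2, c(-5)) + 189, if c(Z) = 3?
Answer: 3172/15 ≈ 211.47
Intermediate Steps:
o(l, B) = -1/15 (o(l, B) = 1/(-15) = 1*(-1/15) = -1/15)
-337*o(2, c(-5)) + 189 = -337*(-1/15) + 189 = 337/15 + 189 = 3172/15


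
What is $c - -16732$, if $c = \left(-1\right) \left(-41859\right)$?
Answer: $58591$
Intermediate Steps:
$c = 41859$
$c - -16732 = 41859 - -16732 = 41859 + 16732 = 58591$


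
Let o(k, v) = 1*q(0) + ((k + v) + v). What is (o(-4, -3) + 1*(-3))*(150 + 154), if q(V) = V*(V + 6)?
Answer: -3952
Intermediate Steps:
q(V) = V*(6 + V)
o(k, v) = k + 2*v (o(k, v) = 1*(0*(6 + 0)) + ((k + v) + v) = 1*(0*6) + (k + 2*v) = 1*0 + (k + 2*v) = 0 + (k + 2*v) = k + 2*v)
(o(-4, -3) + 1*(-3))*(150 + 154) = ((-4 + 2*(-3)) + 1*(-3))*(150 + 154) = ((-4 - 6) - 3)*304 = (-10 - 3)*304 = -13*304 = -3952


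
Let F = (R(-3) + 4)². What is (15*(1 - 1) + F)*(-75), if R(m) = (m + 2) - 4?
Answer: -75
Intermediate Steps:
R(m) = -2 + m (R(m) = (2 + m) - 4 = -2 + m)
F = 1 (F = ((-2 - 3) + 4)² = (-5 + 4)² = (-1)² = 1)
(15*(1 - 1) + F)*(-75) = (15*(1 - 1) + 1)*(-75) = (15*0 + 1)*(-75) = (0 + 1)*(-75) = 1*(-75) = -75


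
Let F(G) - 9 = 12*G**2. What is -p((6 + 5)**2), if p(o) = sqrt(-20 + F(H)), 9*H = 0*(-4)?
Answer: -I*sqrt(11) ≈ -3.3166*I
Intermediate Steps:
H = 0 (H = (0*(-4))/9 = (1/9)*0 = 0)
F(G) = 9 + 12*G**2
p(o) = I*sqrt(11) (p(o) = sqrt(-20 + (9 + 12*0**2)) = sqrt(-20 + (9 + 12*0)) = sqrt(-20 + (9 + 0)) = sqrt(-20 + 9) = sqrt(-11) = I*sqrt(11))
-p((6 + 5)**2) = -I*sqrt(11)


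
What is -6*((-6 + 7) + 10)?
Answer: -66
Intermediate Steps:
-6*((-6 + 7) + 10) = -6*(1 + 10) = -6*11 = -66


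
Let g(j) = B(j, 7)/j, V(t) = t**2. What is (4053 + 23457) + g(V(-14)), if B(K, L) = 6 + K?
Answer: 2696081/98 ≈ 27511.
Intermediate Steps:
g(j) = (6 + j)/j
(4053 + 23457) + g(V(-14)) = (4053 + 23457) + (6 + (-14)**2)/((-14)**2) = 27510 + (6 + 196)/196 = 27510 + (1/196)*202 = 27510 + 101/98 = 2696081/98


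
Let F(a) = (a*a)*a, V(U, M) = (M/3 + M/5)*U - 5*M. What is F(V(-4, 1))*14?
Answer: -17150602/3375 ≈ -5081.7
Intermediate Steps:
V(U, M) = -5*M + 8*M*U/15 (V(U, M) = (M*(⅓) + M*(⅕))*U - 5*M = (M/3 + M/5)*U - 5*M = (8*M/15)*U - 5*M = 8*M*U/15 - 5*M = -5*M + 8*M*U/15)
F(a) = a³ (F(a) = a²*a = a³)
F(V(-4, 1))*14 = ((1/15)*1*(-75 + 8*(-4)))³*14 = ((1/15)*1*(-75 - 32))³*14 = ((1/15)*1*(-107))³*14 = (-107/15)³*14 = -1225043/3375*14 = -17150602/3375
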